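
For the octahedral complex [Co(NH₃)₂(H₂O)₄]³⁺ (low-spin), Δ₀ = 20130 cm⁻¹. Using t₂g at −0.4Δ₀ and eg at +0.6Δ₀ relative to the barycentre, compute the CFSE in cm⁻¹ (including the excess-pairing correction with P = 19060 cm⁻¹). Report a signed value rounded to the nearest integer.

-10192

Ligand charges: 2×(+0) from NH₃ and 4×(+0) from H₂O sum to +0; with overall charge +3, Co is +3.
Group 9 minus oxidation state +3 gives a d⁶ configuration for Co³⁺.
Configuration: t₂g⁶ eg⁰.
CFSE(orbital) = 6×(-0.4Δ₀) + 0×(0.6Δ₀) = -2.4Δ₀; with Δ₀ = 20130 cm⁻¹ that is -48312 cm⁻¹.
Relative to high-spin t₂g⁴ eg² (1 paired), the low-spin configuration has 2 additional pairs, contributing +2 × 19060 = +38120 cm⁻¹.
Overall CFSE = -48312 + 38120 = -10192 cm⁻¹.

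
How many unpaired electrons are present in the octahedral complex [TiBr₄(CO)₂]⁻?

1

Ligand charges: 4×(-1) from Br⁻ and 2×(+0) from CO sum to -4; with overall charge -1, Ti is +3.
Group 4 minus oxidation state +3 gives a d¹ configuration for Ti³⁺.
Configuration: t2g^1 e_g^0, giving 1 unpaired electron.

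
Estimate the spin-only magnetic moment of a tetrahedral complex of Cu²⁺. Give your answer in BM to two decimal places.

1.73 BM

Cu sits in group 11; removing 2 electrons leaves Cu²⁺ with 11 − 2 = 9 d electrons.
Tetrahedral fields are weak (Δₜ ≈ 4/9 Δₒ), so electrons fill high-spin.
Configuration: e⁴ t₂⁵ → 1 unpaired electron.
μ(spin-only) = √[1(1+2)] = √3 ≈ 1.73 BM.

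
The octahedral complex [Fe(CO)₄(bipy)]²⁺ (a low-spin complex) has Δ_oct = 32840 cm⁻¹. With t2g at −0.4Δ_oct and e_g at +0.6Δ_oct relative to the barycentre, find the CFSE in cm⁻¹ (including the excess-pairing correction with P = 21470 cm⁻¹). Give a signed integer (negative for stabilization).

-35876

Ligand charges: 4×(+0) from CO and 1×(+0) from bipy sum to +0; with overall charge +2, Fe is +2.
Fe²⁺: group 8, so d-count = 8 − 2 = 6.
Electron filling gives t2g^6 e_g^0.
CFSE(orbital) = 6×(-0.4Δ_oct) + 0×(0.6Δ_oct) = -2.4Δ_oct; with Δ_oct = 32840 cm⁻¹ that is -78816 cm⁻¹.
Relative to high-spin t2g^4 e_g^2 (1 paired), the low-spin configuration has 2 additional pairs, contributing +2 × 21470 = +42940 cm⁻¹.
Overall CFSE = -78816 + 42940 = -35876 cm⁻¹.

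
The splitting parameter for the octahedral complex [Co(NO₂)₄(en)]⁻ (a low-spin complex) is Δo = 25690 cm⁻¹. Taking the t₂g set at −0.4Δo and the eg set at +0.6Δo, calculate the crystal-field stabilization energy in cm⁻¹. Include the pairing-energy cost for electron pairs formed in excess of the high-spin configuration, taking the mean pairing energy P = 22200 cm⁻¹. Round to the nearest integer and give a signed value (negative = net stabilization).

Ligand charges: 4×(-1) from NO₂⁻ and 1×(+0) from en sum to -4; with overall charge -1, Co is +3.
Group 9 minus oxidation state +3 gives a d⁶ configuration for Co³⁺.
Configuration: t₂g⁶ eg⁰.
CFSE(orbital) = 6×(-0.4Δo) + 0×(0.6Δo) = -2.4Δo; with Δo = 25690 cm⁻¹ that is -61656 cm⁻¹.
Relative to high-spin t₂g⁴ eg² (1 paired), the low-spin configuration has 2 additional pairs, contributing +2 × 22200 = +44400 cm⁻¹.
Overall CFSE = -61656 + 44400 = -17256 cm⁻¹.

-17256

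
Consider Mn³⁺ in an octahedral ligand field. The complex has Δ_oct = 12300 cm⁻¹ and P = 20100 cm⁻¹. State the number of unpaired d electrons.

Mn sits in group 7; removing 3 electrons leaves Mn³⁺ with 7 − 3 = 4 d electrons.
Here Δ_oct < P (12300 < 20100), so the high-spin state is favoured.
That gives t₂g³ eg¹.
Unpaired electrons: 4.

4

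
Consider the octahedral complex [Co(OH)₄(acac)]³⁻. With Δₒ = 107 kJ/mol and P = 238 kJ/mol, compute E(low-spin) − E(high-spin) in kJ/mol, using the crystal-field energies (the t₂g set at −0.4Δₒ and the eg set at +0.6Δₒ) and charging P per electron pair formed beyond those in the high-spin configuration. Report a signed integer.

131

Ligand charges: 4×(-1) from OH⁻ and 1×(-1) from acac⁻ sum to -5; with overall charge -3, Co is +2.
Co sits in group 9; removing 2 electrons leaves Co²⁺ with 9 − 2 = 7 d electrons.
High-spin: t₂g⁵ eg², CFSE = -0.8Δₒ = -86 kJ/mol.
For low-spin the configuration is t₂g⁶ eg¹: orbital energy -1.8 × 107 = -193 kJ/mol, and 1 additional pair relative to high-spin adds 238 kJ/mol, giving 45 kJ/mol.
The difference is 45 − (-86) = 131 kJ/mol, so high-spin lies lower.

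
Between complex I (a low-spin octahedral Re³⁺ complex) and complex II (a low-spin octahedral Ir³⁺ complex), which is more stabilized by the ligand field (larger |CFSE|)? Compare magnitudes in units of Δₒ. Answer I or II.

I: Re sits in group 7; removing 3 electrons leaves Re³⁺ with 7 − 3 = 4 d electrons; t₂g⁴ eg⁰, CFSE = -1.6Δₒ.
II: Group 9 minus oxidation state +3 gives a d⁶ configuration for Ir³⁺; t₂g⁶ eg⁰, CFSE = -2.4Δₒ.
So II has the larger |CFSE|.

II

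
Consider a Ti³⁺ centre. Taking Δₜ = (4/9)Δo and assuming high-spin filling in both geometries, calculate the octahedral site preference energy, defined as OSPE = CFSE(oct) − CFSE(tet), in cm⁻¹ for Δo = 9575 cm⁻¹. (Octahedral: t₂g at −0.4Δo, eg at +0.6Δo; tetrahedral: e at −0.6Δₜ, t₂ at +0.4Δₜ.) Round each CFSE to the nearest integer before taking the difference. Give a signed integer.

-1277

Group 4 minus oxidation state +3 gives a d¹ configuration for Ti³⁺.
Octahedral high-spin t2g^1 e_g^0: CFSE = -0.4 × 9575 = -3830 cm⁻¹.
Tetrahedral: e^1 t2^0, CFSE = 1(−0.6) + 0(+0.4) = -0.6Δₜ = -0.6 × (4/9) × 9575 = -2553 cm⁻¹.
OSPE = -3830 − (-2553) = -1277 cm⁻¹.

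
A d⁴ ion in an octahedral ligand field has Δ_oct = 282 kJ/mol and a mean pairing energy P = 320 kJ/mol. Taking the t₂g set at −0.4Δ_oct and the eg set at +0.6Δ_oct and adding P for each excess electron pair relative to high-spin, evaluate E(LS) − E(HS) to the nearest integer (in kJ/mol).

In the high-spin limit (t₂g³ eg¹) the orbital term is -0.6Δ_oct = -169 kJ/mol, with no excess pairing.
For low-spin the configuration is t₂g⁴ eg⁰: orbital energy -1.6 × 282 = -451 kJ/mol, and 1 additional pair relative to high-spin adds 320 kJ/mol, giving -131 kJ/mol.
The difference is -131 − (-169) = 38 kJ/mol, so high-spin lies lower.

38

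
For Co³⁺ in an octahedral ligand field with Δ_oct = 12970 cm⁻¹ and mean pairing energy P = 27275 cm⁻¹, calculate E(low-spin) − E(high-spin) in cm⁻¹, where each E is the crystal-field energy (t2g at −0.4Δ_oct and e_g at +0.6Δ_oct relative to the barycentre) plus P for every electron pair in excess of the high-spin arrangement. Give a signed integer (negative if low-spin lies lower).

Co³⁺: group 9, so d-count = 9 − 3 = 6.
High-spin: t2g^4 e_g^2, CFSE = -0.4Δ_oct = -5188 cm⁻¹.
Low-spin: t2g^6 e_g^0, orbital CFSE = -2.4Δ_oct = -31128 cm⁻¹; plus 2 excess pairs × P = +54550 cm⁻¹; total 23422 cm⁻¹.
E(LS) − E(HS) = 23422 − (-5188) = 28610 cm⁻¹.

28610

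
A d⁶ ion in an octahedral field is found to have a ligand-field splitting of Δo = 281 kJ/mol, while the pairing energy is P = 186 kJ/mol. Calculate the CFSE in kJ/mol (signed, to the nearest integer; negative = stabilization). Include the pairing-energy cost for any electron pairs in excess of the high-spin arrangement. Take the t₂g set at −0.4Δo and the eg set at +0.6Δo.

-302

Since Δo = 281 kJ/mol > P = 186 kJ/mol, the complex adopts the low-spin configuration.
That gives t₂g⁶ eg⁰.
Orbital CFSE = -2.4Δo = -2.4 × 281 = -674 kJ/mol.
Excess pairs vs high-spin: 3 − 1 = 2; pairing cost = +372 kJ/mol.
Net CFSE = -674 + 372 = -302 kJ/mol.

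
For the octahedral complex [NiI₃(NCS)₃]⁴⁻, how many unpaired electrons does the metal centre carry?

2

Ligand charges: 3×(-1) from I⁻ and 3×(-1) from NCS⁻ sum to -6; with overall charge -4, Ni is +2.
Group 10 minus oxidation state +2 gives a d⁸ configuration for Ni²⁺.
Configuration: t₂g⁶ eg², giving 2 unpaired electrons.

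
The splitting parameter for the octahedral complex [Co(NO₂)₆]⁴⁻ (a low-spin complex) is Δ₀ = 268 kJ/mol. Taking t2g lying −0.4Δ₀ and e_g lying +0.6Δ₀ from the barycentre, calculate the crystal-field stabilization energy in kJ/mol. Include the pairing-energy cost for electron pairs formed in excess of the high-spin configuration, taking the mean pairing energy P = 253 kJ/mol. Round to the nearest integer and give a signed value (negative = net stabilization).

Each NO₂⁻ contributes -1; 6 × (-1) = -6. With overall charge -4, Co is in the +2 oxidation state.
Group 9 minus oxidation state +2 gives a d⁷ configuration for Co²⁺.
Configuration: t2g^6 e_g^1.
Orbital CFSE = 6(-0.4) + 1(0.6) = -1.8Δ₀ = -1.8 × 268 = -482 kJ/mol.
Pairing penalty: 3 pairs vs 2 in the high-spin reference → 1 extra × P = 253 kJ/mol.
Net CFSE = -482 + 253 = -229 kJ/mol.

-229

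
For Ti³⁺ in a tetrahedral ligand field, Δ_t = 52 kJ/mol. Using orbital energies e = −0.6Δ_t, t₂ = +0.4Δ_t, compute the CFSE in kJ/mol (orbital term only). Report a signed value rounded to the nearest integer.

Group 4 minus oxidation state +3 gives a d¹ configuration for Ti³⁺.
Tetrahedral fields are weak (Δₜ ≈ 4/9 Δₒ), so electrons fill high-spin.
Configuration: e¹ t₂⁰.
Orbital CFSE = 1(-0.6) + 0(0.4) = -0.6Δ_t = -0.6 × 52 = -31 kJ/mol.

-31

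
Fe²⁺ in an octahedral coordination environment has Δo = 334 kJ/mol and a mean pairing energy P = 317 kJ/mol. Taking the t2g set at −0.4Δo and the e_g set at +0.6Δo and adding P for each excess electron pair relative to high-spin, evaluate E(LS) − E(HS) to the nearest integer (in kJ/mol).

-34

Fe is in group 8, so Fe²⁺ is d⁶ (8 − 2 = 6).
High-spin d⁶ fills as t2g^4 e_g^2 with CFSE 4(−0.4) + 2(+0.6) = -0.4Δo = -134 kJ/mol.
For low-spin the configuration is t2g^6 e_g^0: orbital energy -2.4 × 334 = -802 kJ/mol, and 2 additional pairs relative to high-spin add 634 kJ/mol, giving -168 kJ/mol.
The difference is -168 − (-134) = -34 kJ/mol, so low-spin lies lower.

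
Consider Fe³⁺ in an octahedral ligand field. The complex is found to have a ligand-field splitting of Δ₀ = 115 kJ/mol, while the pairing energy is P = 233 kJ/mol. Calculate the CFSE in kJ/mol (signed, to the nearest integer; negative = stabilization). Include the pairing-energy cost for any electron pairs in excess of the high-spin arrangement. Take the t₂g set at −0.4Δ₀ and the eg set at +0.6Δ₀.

0

Fe is in group 8, so Fe³⁺ is d⁵ (8 − 3 = 5).
Δ₀ < P, so pairing is avoided: the ground state is high-spin.
Configuration: t₂g³ eg².
Orbital CFSE = 0.0Δ₀ = 0.0 × 115 = 0 kJ/mol.
High-spin has no excess pairs, so no pairing correction applies.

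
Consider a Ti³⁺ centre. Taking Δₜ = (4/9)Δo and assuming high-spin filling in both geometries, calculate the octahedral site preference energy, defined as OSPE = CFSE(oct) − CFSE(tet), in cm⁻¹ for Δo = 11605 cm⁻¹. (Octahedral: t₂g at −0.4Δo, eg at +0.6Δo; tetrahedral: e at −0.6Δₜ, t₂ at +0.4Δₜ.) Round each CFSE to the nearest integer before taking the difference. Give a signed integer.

-1547

Ti³⁺: group 4, so d-count = 4 − 3 = 1.
Octahedral (high-spin): t2g^1 e_g^0, CFSE = 1(−0.4) + 0(+0.6) = -0.4Δo = -0.4 × 11605 = -4642 cm⁻¹.
Tetrahedral: e^1 t2^0, CFSE = 1(−0.6) + 0(+0.4) = -0.6Δₜ = -0.6 × (4/9) × 11605 = -3095 cm⁻¹.
Subtracting, OSPE = -4642 − (-3095) = -1547 cm⁻¹.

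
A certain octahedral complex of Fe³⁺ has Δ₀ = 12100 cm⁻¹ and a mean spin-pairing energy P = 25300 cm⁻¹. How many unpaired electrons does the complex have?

Fe³⁺: group 8, so d-count = 8 − 3 = 5.
Here Δ₀ < P (12100 < 25300), so the high-spin state is favoured.
Filling d⁵ accordingly: t₂g³ eg².
Unpaired electrons: 5.

5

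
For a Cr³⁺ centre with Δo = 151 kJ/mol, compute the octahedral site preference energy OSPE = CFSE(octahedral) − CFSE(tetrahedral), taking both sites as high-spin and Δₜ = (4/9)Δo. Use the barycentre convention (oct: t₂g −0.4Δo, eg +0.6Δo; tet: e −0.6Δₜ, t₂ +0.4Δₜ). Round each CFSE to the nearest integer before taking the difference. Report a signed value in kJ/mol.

Cr is in group 6, so Cr³⁺ is d³ (6 − 3 = 3).
Octahedral high-spin t2g^3 e_g^0: CFSE = -1.2 × 151 = -181 kJ/mol.
In a tetrahedral site the filling is e^2 t2^1: CFSE(tet) = -0.8Δₜ = -0.8 × (4/9)(151) = -54 kJ/mol.
OSPE = CFSE(oct) − CFSE(tet) = -181 − (-54) = -127 kJ/mol.

-127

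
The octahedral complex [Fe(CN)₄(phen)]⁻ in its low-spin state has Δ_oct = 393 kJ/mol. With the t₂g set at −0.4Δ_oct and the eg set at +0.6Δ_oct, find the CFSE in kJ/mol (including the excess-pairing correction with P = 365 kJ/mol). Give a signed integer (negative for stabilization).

-56

Ligand charges: 4×(-1) from CN⁻ and 1×(+0) from phen sum to -4; with overall charge -1, Fe is +3.
Fe sits in group 8; removing 3 electrons leaves Fe³⁺ with 8 − 3 = 5 d electrons.
Electron filling gives t₂g⁵ eg⁰.
The orbital stabilization is -2.0Δ_oct = -2.0 × 393 = -786 kJ/mol.
High-spin d⁵ would be t₂g³ eg² with 0 pairs; low-spin has 2, so 2 excess pairs cost +2P = +730 kJ/mol.
Overall CFSE = -786 + 730 = -56 kJ/mol.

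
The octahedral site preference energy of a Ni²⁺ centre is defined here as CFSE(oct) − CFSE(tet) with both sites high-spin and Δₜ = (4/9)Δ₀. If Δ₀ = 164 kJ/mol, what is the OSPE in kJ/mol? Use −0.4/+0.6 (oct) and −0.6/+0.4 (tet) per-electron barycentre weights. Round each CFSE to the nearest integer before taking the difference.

-139

Ni is in group 10, so Ni²⁺ is d⁸ (10 − 2 = 8).
In an octahedral site d⁸ (HS) is t₂g⁶ eg², giving CFSE(oct) = -1.2Δ₀ = -197 kJ/mol.
In a tetrahedral site the filling is e⁴ t₂⁴: CFSE(tet) = -0.8Δₜ = -0.8 × (4/9)(164) = -58 kJ/mol.
Subtracting, OSPE = -197 − (-58) = -139 kJ/mol.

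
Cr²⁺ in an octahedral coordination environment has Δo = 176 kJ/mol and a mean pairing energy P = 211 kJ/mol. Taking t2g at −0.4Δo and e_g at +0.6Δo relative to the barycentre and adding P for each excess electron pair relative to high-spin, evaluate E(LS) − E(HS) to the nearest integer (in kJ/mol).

Cr sits in group 6; removing 2 electrons leaves Cr²⁺ with 6 − 2 = 4 d electrons.
In the high-spin limit (t2g^3 e_g^1) the orbital term is -0.6Δo = -106 kJ/mol, with no excess pairing.
Low-spin t2g^4 e_g^0 gives -1.6Δo = -282 kJ/mol, but forming 1 extra pair costs 1P = 211 kJ/mol, so E(LS) = -282 + 211 = -71 kJ/mol.
E(LS) − E(HS) = -71 − (-106) = 35 kJ/mol.

35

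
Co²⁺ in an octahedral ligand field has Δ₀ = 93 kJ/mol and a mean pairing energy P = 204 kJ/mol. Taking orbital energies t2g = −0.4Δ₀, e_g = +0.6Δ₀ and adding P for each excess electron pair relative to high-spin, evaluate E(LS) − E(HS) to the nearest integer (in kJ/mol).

111

Co sits in group 9; removing 2 electrons leaves Co²⁺ with 9 − 2 = 7 d electrons.
High-spin: t2g^5 e_g^2, CFSE = -0.8Δ₀ = -74 kJ/mol.
For low-spin the configuration is t2g^6 e_g^1: orbital energy -1.8 × 93 = -167 kJ/mol, and 1 additional pair relative to high-spin adds 204 kJ/mol, giving 37 kJ/mol.
The difference is 37 − (-74) = 111 kJ/mol, so high-spin lies lower.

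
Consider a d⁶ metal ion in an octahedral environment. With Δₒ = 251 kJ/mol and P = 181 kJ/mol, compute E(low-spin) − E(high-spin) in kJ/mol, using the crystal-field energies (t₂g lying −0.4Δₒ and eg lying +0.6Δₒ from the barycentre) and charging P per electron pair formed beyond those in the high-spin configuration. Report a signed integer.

In the high-spin limit (t₂g⁴ eg²) the orbital term is -0.4Δₒ = -100 kJ/mol, with no excess pairing.
Low-spin: t₂g⁶ eg⁰, orbital CFSE = -2.4Δₒ = -602 kJ/mol; plus 2 excess pairs × P = +362 kJ/mol; total -240 kJ/mol.
Thus E(LS) − E(HS) = -140 kJ/mol.

-140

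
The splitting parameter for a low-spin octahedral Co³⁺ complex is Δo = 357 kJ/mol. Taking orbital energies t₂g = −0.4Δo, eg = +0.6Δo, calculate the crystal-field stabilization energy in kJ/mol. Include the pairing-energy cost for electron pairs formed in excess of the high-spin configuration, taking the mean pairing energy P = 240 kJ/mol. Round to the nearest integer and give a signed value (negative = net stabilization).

-377

Co is in group 9, so Co³⁺ is d⁶ (9 − 3 = 6).
The d⁶ electrons fill as t₂g⁶ eg⁰.
Orbital CFSE = 6(-0.4) + 0(0.6) = -2.4Δo = -2.4 × 357 = -857 kJ/mol.
High-spin d⁶ would be t₂g⁴ eg² with 1 pair; low-spin has 3, so 2 excess pairs cost +2P = +480 kJ/mol.
Combining: -857 + 480 = -377 kJ/mol.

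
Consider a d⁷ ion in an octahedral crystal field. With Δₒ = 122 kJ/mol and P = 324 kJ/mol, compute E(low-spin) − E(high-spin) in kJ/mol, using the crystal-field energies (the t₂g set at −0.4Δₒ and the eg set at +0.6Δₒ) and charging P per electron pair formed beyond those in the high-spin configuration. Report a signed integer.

High-spin d⁷ fills as t₂g⁵ eg² with CFSE 5(−0.4) + 2(+0.6) = -0.8Δₒ = -98 kJ/mol.
Low-spin t₂g⁶ eg¹ gives -1.8Δₒ = -220 kJ/mol, but forming 1 extra pair costs 1P = 324 kJ/mol, so E(LS) = -220 + 324 = 104 kJ/mol.
The difference is 104 − (-98) = 202 kJ/mol, so high-spin lies lower.

202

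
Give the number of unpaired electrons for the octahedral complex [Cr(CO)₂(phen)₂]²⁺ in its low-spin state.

Ligand charges: 2×(+0) from CO and 2×(+0) from phen sum to +0; with overall charge +2, Cr is +2.
Cr sits in group 6; removing 2 electrons leaves Cr²⁺ with 6 − 2 = 4 d electrons.
Configuration: t₂g⁴ eg⁰, giving 2 unpaired electrons.

2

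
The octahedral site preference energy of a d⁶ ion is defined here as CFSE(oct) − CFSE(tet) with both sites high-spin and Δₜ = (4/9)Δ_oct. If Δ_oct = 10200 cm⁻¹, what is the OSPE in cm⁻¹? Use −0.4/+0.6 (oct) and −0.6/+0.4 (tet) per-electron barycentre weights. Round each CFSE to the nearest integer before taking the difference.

-1360

Octahedral (high-spin): t2g^4 e_g^2, CFSE = 4(−0.4) + 2(+0.6) = -0.4Δ_oct = -0.4 × 10200 = -4080 cm⁻¹.
Tetrahedral: e^3 t2^3, CFSE = 3(−0.6) + 3(+0.4) = -0.6Δₜ = -0.6 × (4/9) × 10200 = -2720 cm⁻¹.
OSPE = CFSE(oct) − CFSE(tet) = -4080 − (-2720) = -1360 cm⁻¹.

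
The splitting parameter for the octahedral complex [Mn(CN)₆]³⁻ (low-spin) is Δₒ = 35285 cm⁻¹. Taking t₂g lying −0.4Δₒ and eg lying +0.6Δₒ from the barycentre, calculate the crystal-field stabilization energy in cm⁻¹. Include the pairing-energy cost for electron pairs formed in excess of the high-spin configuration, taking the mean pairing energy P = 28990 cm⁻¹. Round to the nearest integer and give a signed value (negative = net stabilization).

-27466

Each CN⁻ contributes -1; 6 × (-1) = -6. With overall charge -3, Mn is in the +3 oxidation state.
Mn sits in group 7; removing 3 electrons leaves Mn³⁺ with 7 − 3 = 4 d electrons.
The d⁴ electrons fill as t₂g⁴ eg⁰.
CFSE(orbital) = 4×(-0.4Δₒ) + 0×(0.6Δₒ) = -1.6Δₒ; with Δₒ = 35285 cm⁻¹ that is -56456 cm⁻¹.
Pairing penalty: 1 pair vs 0 in the high-spin reference → 1 extra × P = 28990 cm⁻¹.
Combining: -56456 + 28990 = -27466 cm⁻¹.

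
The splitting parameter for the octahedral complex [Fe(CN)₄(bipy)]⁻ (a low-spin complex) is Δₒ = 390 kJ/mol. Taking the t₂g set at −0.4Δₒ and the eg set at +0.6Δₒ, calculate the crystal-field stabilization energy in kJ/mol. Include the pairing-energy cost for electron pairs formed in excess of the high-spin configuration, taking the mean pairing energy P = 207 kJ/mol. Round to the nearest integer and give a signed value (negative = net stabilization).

Ligand charges: 4×(-1) from CN⁻ and 1×(+0) from bipy sum to -4; with overall charge -1, Fe is +3.
Group 8 minus oxidation state +3 gives a d⁵ configuration for Fe³⁺.
Configuration: t₂g⁵ eg⁰.
CFSE(orbital) = 5×(-0.4Δₒ) + 0×(0.6Δₒ) = -2.0Δₒ; with Δₒ = 390 kJ/mol that is -780 kJ/mol.
Relative to high-spin t₂g³ eg² (0 paired), the low-spin configuration has 2 additional pairs, contributing +2 × 207 = +414 kJ/mol.
Net CFSE = -780 + 414 = -366 kJ/mol.

-366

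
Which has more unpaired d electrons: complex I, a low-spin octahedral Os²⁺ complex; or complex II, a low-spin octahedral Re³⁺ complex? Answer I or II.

II

I: Os is in group 8, so Os²⁺ is d⁶ (8 − 2 = 6); t2g^6 e_g^0 → 0 unpaired.
II: Re³⁺: group 7, so d-count = 7 − 3 = 4; t2g^4 e_g^0 → 2 unpaired.
So II has more unpaired electrons.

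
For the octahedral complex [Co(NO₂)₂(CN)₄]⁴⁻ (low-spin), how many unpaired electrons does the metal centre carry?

1

Ligand charges: 2×(-1) from NO₂⁻ and 4×(-1) from CN⁻ sum to -6; with overall charge -4, Co is +2.
Co is in group 9, so Co²⁺ is d⁷ (9 − 2 = 7).
Configuration: t2g^6 e_g^1, giving 1 unpaired electron.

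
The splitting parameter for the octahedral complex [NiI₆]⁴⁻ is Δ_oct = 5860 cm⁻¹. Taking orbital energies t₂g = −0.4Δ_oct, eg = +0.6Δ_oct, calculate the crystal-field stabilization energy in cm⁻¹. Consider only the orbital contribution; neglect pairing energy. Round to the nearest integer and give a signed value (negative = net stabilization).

Each I⁻ contributes -1; 6 × (-1) = -6. With overall charge -4, Ni is in the +2 oxidation state.
Group 10 minus oxidation state +2 gives a d⁸ configuration for Ni²⁺.
Configuration: t₂g⁶ eg².
The orbital stabilization is -1.2Δ_oct = -1.2 × 5860 = -7032 cm⁻¹.

-7032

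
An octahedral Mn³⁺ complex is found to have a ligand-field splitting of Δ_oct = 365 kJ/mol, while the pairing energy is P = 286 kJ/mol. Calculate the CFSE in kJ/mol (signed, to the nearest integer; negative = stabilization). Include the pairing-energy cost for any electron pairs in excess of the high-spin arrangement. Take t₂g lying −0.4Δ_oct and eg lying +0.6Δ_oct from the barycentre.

-298

Mn sits in group 7; removing 3 electrons leaves Mn³⁺ with 7 − 3 = 4 d electrons.
With Δ_oct > P the complex is low-spin.
Filling d⁴ accordingly: t₂g⁴ eg⁰.
Orbital CFSE = -1.6Δ_oct = -1.6 × 365 = -584 kJ/mol.
Excess pairs vs high-spin: 1 − 0 = 1; pairing cost = +286 kJ/mol.
Net CFSE = -584 + 286 = -298 kJ/mol.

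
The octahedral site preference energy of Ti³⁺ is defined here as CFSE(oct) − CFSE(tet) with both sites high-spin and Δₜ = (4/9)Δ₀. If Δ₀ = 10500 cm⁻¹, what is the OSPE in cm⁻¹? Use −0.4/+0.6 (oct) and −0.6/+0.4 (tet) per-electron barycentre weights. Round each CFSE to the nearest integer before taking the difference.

-1400

Ti is in group 4, so Ti³⁺ is d¹ (4 − 3 = 1).
Octahedral high-spin t₂g¹ eg⁰: CFSE = -0.4 × 10500 = -4200 cm⁻¹.
Tetrahedral e¹ t₂⁰ gives -0.6Δₜ = -0.6 × (4/9) × 10500 = -2800 cm⁻¹.
OSPE = -4200 − (-2800) = -1400 cm⁻¹.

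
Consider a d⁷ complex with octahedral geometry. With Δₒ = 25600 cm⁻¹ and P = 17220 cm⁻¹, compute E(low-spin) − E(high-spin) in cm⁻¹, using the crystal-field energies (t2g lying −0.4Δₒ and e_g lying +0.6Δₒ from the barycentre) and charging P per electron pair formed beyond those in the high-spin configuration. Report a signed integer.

-8380

High-spin: t2g^5 e_g^2, CFSE = -0.8Δₒ = -20480 cm⁻¹.
For low-spin the configuration is t2g^6 e_g^1: orbital energy -1.8 × 25600 = -46080 cm⁻¹, and 1 additional pair relative to high-spin adds 17220 cm⁻¹, giving -28860 cm⁻¹.
The difference is -28860 − (-20480) = -8380 cm⁻¹, so low-spin lies lower.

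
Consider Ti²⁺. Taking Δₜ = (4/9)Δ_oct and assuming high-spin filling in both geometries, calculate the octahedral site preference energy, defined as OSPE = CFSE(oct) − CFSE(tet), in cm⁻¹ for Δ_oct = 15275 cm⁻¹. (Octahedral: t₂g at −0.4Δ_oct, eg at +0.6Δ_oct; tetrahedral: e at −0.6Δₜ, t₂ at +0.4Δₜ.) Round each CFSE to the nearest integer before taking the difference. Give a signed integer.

Group 4 minus oxidation state +2 gives a d² configuration for Ti²⁺.
Octahedral (high-spin): t₂g² eg⁰, CFSE = 2(−0.4) + 0(+0.6) = -0.8Δ_oct = -0.8 × 15275 = -12220 cm⁻¹.
Tetrahedral: e² t₂⁰, CFSE = 2(−0.6) + 0(+0.4) = -1.2Δₜ = -1.2 × (4/9) × 15275 = -8147 cm⁻¹.
OSPE = -12220 − (-8147) = -4073 cm⁻¹.

-4073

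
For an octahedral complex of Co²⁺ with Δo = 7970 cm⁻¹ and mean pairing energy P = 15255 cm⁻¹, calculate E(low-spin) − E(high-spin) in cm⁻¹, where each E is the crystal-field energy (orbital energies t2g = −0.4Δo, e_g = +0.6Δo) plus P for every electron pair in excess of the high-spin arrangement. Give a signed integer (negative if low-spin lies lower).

Co²⁺: group 9, so d-count = 9 − 2 = 7.
In the high-spin limit (t2g^5 e_g^2) the orbital term is -0.8Δo = -6376 cm⁻¹, with no excess pairing.
Low-spin: t2g^6 e_g^1, orbital CFSE = -1.8Δo = -14346 cm⁻¹; plus 1 excess pair × P = +15255 cm⁻¹; total 909 cm⁻¹.
E(LS) − E(HS) = 909 − (-6376) = 7285 cm⁻¹.

7285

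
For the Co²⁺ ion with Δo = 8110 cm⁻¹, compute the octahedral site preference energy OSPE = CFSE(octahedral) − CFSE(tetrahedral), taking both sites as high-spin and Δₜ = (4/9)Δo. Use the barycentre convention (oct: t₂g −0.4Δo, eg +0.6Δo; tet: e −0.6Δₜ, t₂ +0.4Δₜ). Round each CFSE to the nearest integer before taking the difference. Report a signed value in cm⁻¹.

-2163

Co²⁺: group 9, so d-count = 9 − 2 = 7.
Octahedral (high-spin): t₂g⁵ eg², CFSE = 5(−0.4) + 2(+0.6) = -0.8Δo = -0.8 × 8110 = -6488 cm⁻¹.
Tetrahedral: e⁴ t₂³, CFSE = 4(−0.6) + 3(+0.4) = -1.2Δₜ = -1.2 × (4/9) × 8110 = -4325 cm⁻¹.
OSPE = CFSE(oct) − CFSE(tet) = -6488 − (-4325) = -2163 cm⁻¹.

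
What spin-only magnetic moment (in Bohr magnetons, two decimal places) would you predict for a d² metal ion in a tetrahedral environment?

Tetrahedral fields are weak (Δₜ ≈ 4/9 Δₒ), so electrons fill high-spin.
Configuration: e^2 t2^0 → 2 unpaired electrons.
μ(spin-only) = √[2(2+2)] = √8 ≈ 2.83 Bohr magnetons.

2.83 Bohr magnetons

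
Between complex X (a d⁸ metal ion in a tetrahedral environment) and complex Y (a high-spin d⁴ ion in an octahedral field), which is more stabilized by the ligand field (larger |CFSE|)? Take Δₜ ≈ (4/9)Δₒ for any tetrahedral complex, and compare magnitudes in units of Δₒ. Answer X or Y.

X: Tetrahedral fields are weak (Δₜ ≈ 4/9 Δₒ), so electrons fill high-spin; e^4 t2^4, CFSE = -0.8Δₜ ≈ -0.36Δₒ.
Y: t₂g³ eg¹, CFSE = -0.6Δₒ.
So Y has the larger |CFSE|.

Y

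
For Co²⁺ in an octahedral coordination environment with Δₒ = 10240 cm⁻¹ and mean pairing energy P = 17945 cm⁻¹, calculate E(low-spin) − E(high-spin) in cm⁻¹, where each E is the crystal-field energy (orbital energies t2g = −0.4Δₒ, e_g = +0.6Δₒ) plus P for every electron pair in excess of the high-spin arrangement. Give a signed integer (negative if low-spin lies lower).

Group 9 minus oxidation state +2 gives a d⁷ configuration for Co²⁺.
High-spin: t2g^5 e_g^2, CFSE = -0.8Δₒ = -8192 cm⁻¹.
Low-spin: t2g^6 e_g^1, orbital CFSE = -1.8Δₒ = -18432 cm⁻¹; plus 1 excess pair × P = +17945 cm⁻¹; total -487 cm⁻¹.
Thus E(LS) − E(HS) = 7705 cm⁻¹.

7705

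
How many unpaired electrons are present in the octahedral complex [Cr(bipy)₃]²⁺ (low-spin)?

2

bipy is neutral, so the +2 overall charge sits on Cr: oxidation state +2.
Cr²⁺: group 6, so d-count = 6 − 2 = 4.
Configuration: t2g^4 e_g^0, giving 2 unpaired electrons.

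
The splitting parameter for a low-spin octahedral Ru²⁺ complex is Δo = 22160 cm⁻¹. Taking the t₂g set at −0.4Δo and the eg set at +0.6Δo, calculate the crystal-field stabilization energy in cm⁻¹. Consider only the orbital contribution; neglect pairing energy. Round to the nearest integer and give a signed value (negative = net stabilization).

Group 8 minus oxidation state +2 gives a d⁶ configuration for Ru²⁺.
Electron filling gives t₂g⁶ eg⁰.
Orbital CFSE = 6(-0.4) + 0(0.6) = -2.4Δo = -2.4 × 22160 = -53184 cm⁻¹.

-53184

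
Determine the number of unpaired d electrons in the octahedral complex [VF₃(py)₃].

2

Ligand charges: 3×(-1) from F⁻ and 3×(+0) from py sum to -3; with overall charge +0, V is +3.
V is in group 5, so V³⁺ is d² (5 − 3 = 2).
Configuration: t₂g² eg⁰, giving 2 unpaired electrons.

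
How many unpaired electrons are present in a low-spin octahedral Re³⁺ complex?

Re is in group 7, so Re³⁺ is d⁴ (7 − 3 = 4).
Configuration: t₂g⁴ eg⁰, giving 2 unpaired electrons.

2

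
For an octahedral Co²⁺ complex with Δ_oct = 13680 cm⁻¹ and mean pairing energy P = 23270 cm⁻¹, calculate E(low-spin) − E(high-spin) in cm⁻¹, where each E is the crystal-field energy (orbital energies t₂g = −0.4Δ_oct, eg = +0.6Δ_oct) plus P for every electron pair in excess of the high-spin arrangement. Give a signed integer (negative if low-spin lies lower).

Co is in group 9, so Co²⁺ is d⁷ (9 − 2 = 7).
High-spin: t₂g⁵ eg², CFSE = -0.8Δ_oct = -10944 cm⁻¹.
For low-spin the configuration is t₂g⁶ eg¹: orbital energy -1.8 × 13680 = -24624 cm⁻¹, and 1 additional pair relative to high-spin adds 23270 cm⁻¹, giving -1354 cm⁻¹.
Thus E(LS) − E(HS) = 9590 cm⁻¹.

9590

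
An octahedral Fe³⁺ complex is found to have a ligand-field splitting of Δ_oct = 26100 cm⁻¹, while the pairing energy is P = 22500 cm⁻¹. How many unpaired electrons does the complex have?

1

Group 8 minus oxidation state +3 gives a d⁵ configuration for Fe³⁺.
Δ_oct > P, so pairing is preferred: the ground state is low-spin.
Filling d⁵ accordingly: t₂g⁵ eg⁰.
Unpaired electrons: 1.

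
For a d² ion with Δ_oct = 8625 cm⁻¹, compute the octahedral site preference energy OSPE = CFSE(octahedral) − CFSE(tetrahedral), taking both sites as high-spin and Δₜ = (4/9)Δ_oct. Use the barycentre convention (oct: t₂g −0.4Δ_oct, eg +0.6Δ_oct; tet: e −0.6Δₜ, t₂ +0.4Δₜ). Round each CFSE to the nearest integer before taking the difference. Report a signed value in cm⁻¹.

Octahedral high-spin t2g^2 e_g^0: CFSE = -0.8 × 8625 = -6900 cm⁻¹.
Tetrahedral e^2 t2^0 gives -1.2Δₜ = -1.2 × (4/9) × 8625 = -4600 cm⁻¹.
Subtracting, OSPE = -6900 − (-4600) = -2300 cm⁻¹.

-2300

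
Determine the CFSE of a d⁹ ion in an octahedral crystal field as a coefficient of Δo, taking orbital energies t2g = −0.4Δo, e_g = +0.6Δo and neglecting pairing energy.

-0.6 Δo

Configuration: t2g^6 e_g^3.
CFSE = 6(-0.4Δo) + 3(0.6Δo) = -2.4Δo + 1.8Δo = -0.6Δo.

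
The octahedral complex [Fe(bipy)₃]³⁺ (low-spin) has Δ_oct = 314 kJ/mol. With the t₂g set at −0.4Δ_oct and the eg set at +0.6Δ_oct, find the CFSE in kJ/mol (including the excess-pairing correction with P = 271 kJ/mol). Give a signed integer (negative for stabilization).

-86

bipy is neutral, so the +3 overall charge sits on Fe: oxidation state +3.
Fe³⁺: group 8, so d-count = 8 − 3 = 5.
Configuration: t₂g⁵ eg⁰.
The orbital stabilization is -2.0Δ_oct = -2.0 × 314 = -628 kJ/mol.
Pairing penalty: 2 pairs vs 0 in the high-spin reference → 2 extra × P = 542 kJ/mol.
Overall CFSE = -628 + 542 = -86 kJ/mol.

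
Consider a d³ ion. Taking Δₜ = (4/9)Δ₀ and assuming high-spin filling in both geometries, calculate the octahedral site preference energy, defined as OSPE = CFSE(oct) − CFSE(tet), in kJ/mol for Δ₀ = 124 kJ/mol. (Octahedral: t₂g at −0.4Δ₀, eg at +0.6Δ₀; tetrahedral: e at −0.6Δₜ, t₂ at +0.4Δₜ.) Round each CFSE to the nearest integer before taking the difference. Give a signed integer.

-105

Octahedral (high-spin): t₂g³ eg⁰, CFSE = 3(−0.4) + 0(+0.6) = -1.2Δ₀ = -1.2 × 124 = -149 kJ/mol.
Tetrahedral: e² t₂¹, CFSE = 2(−0.6) + 1(+0.4) = -0.8Δₜ = -0.8 × (4/9) × 124 = -44 kJ/mol.
OSPE = CFSE(oct) − CFSE(tet) = -149 − (-44) = -105 kJ/mol.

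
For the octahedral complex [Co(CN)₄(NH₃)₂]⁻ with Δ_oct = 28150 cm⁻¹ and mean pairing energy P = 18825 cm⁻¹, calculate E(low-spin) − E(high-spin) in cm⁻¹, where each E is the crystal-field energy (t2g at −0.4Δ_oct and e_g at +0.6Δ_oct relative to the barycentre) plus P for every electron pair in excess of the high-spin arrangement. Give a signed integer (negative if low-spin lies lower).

Ligand charges: 4×(-1) from CN⁻ and 2×(+0) from NH₃ sum to -4; with overall charge -1, Co is +3.
Group 9 minus oxidation state +3 gives a d⁶ configuration for Co³⁺.
In the high-spin limit (t2g^4 e_g^2) the orbital term is -0.4Δ_oct = -11260 cm⁻¹, with no excess pairing.
For low-spin the configuration is t2g^6 e_g^0: orbital energy -2.4 × 28150 = -67560 cm⁻¹, and 2 additional pairs relative to high-spin add 37650 cm⁻¹, giving -29910 cm⁻¹.
Thus E(LS) − E(HS) = -18650 cm⁻¹.

-18650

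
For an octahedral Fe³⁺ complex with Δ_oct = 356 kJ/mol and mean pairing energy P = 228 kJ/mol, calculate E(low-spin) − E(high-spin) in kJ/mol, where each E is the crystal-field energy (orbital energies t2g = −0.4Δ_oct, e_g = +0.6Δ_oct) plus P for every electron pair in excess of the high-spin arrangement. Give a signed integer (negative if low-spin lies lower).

Fe³⁺: group 8, so d-count = 8 − 3 = 5.
High-spin d⁵ fills as t2g^3 e_g^2 with CFSE 3(−0.4) + 2(+0.6) = 0.0Δ_oct = 0 kJ/mol.
For low-spin the configuration is t2g^5 e_g^0: orbital energy -2.0 × 356 = -712 kJ/mol, and 2 additional pairs relative to high-spin add 456 kJ/mol, giving -256 kJ/mol.
The difference is -256 − (0) = -256 kJ/mol, so low-spin lies lower.

-256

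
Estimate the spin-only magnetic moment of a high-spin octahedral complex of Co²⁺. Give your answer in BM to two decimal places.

3.87 BM

Co²⁺: group 9, so d-count = 9 − 2 = 7.
Configuration: t2g^5 e_g^2 → 3 unpaired electrons.
μ(spin-only) = √[3(3+2)] = √15 ≈ 3.87 BM.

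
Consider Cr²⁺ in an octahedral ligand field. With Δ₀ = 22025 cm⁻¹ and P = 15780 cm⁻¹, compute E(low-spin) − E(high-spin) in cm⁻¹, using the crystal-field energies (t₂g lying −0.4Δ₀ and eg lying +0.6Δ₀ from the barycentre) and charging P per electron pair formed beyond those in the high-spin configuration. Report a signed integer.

Cr is in group 6, so Cr²⁺ is d⁴ (6 − 2 = 4).
High-spin d⁴ fills as t₂g³ eg¹ with CFSE 3(−0.4) + 1(+0.6) = -0.6Δ₀ = -13215 cm⁻¹.
Low-spin t₂g⁴ eg⁰ gives -1.6Δ₀ = -35240 cm⁻¹, but forming 1 extra pair costs 1P = 15780 cm⁻¹, so E(LS) = -35240 + 15780 = -19460 cm⁻¹.
Thus E(LS) − E(HS) = -6245 cm⁻¹.

-6245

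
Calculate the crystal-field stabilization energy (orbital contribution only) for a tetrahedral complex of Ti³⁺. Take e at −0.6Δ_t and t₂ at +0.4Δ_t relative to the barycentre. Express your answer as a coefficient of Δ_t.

Ti is in group 4, so Ti³⁺ is d¹ (4 − 3 = 1).
With tetrahedral geometry the complex is necessarily high-spin.
Configuration: e¹ t₂⁰.
CFSE = 1(-0.6Δ_t) + 0(0.4Δ_t) = -0.6Δ_t + 0.0Δ_t = -0.6Δ_t.

-0.6 Δ_t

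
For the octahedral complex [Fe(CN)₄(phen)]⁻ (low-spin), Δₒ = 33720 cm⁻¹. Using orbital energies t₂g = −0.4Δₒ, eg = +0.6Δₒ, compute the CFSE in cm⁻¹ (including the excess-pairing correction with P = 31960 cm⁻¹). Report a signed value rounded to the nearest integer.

Ligand charges: 4×(-1) from CN⁻ and 1×(+0) from phen sum to -4; with overall charge -1, Fe is +3.
Fe is in group 8, so Fe³⁺ is d⁵ (8 − 3 = 5).
Configuration: t₂g⁵ eg⁰.
CFSE(orbital) = 5×(-0.4Δₒ) + 0×(0.6Δₒ) = -2.0Δₒ; with Δₒ = 33720 cm⁻¹ that is -67440 cm⁻¹.
Relative to high-spin t₂g³ eg² (0 paired), the low-spin configuration has 2 additional pairs, contributing +2 × 31960 = +63920 cm⁻¹.
Net CFSE = -67440 + 63920 = -3520 cm⁻¹.

-3520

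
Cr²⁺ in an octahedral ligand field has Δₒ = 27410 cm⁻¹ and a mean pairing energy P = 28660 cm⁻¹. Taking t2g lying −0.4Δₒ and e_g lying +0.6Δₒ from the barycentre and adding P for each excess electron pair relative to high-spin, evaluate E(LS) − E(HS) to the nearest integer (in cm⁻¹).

Group 6 minus oxidation state +2 gives a d⁴ configuration for Cr²⁺.
High-spin d⁴ fills as t2g^3 e_g^1 with CFSE 3(−0.4) + 1(+0.6) = -0.6Δₒ = -16446 cm⁻¹.
Low-spin t2g^4 e_g^0 gives -1.6Δₒ = -43856 cm⁻¹, but forming 1 extra pair costs 1P = 28660 cm⁻¹, so E(LS) = -43856 + 28660 = -15196 cm⁻¹.
Thus E(LS) − E(HS) = 1250 cm⁻¹.

1250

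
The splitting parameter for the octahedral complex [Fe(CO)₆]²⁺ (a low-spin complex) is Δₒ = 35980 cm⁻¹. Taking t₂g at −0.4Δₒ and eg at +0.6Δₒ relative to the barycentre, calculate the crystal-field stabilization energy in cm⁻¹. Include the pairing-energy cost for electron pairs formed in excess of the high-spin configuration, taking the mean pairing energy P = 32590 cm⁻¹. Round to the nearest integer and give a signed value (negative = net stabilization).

CO is neutral, so the +2 overall charge sits on Fe: oxidation state +2.
Fe is in group 8, so Fe²⁺ is d⁶ (8 − 2 = 6).
Electron filling gives t₂g⁶ eg⁰.
CFSE(orbital) = 6×(-0.4Δₒ) + 0×(0.6Δₒ) = -2.4Δₒ; with Δₒ = 35980 cm⁻¹ that is -86352 cm⁻¹.
High-spin d⁶ would be t₂g⁴ eg² with 1 pair; low-spin has 3, so 2 excess pairs cost +2P = +65180 cm⁻¹.
Net CFSE = -86352 + 65180 = -21172 cm⁻¹.

-21172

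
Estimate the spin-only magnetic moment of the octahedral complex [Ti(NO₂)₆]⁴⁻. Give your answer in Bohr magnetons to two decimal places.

Each NO₂⁻ contributes -1; 6 × (-1) = -6. With overall charge -4, Ti is in the +2 oxidation state.
Group 4 minus oxidation state +2 gives a d² configuration for Ti²⁺.
For octahedral d² the high- and low-spin configurations coincide.
Configuration: t₂g² eg⁰ → 2 unpaired electrons.
μ(spin-only) = √[2(2+2)] = √8 ≈ 2.83 Bohr magnetons.

2.83 Bohr magnetons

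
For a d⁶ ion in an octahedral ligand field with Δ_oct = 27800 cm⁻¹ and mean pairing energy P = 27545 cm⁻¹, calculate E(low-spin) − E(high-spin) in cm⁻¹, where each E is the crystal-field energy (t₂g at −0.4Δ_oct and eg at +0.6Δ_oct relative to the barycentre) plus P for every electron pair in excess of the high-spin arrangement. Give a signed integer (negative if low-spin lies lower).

High-spin: t₂g⁴ eg², CFSE = -0.4Δ_oct = -11120 cm⁻¹.
Low-spin t₂g⁶ eg⁰ gives -2.4Δ_oct = -66720 cm⁻¹, but forming 2 extra pairs costs 2P = 55090 cm⁻¹, so E(LS) = -66720 + 55090 = -11630 cm⁻¹.
E(LS) − E(HS) = -11630 − (-11120) = -510 cm⁻¹.

-510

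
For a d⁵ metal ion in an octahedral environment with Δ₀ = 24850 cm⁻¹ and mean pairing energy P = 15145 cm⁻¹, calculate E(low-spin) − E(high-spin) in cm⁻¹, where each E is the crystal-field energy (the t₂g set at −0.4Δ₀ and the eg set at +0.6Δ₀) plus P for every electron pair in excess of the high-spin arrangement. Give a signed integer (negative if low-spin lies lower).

In the high-spin limit (t₂g³ eg²) the orbital term is 0.0Δ₀ = 0 cm⁻¹, with no excess pairing.
For low-spin the configuration is t₂g⁵ eg⁰: orbital energy -2.0 × 24850 = -49700 cm⁻¹, and 2 additional pairs relative to high-spin add 30290 cm⁻¹, giving -19410 cm⁻¹.
The difference is -19410 − (0) = -19410 cm⁻¹, so low-spin lies lower.

-19410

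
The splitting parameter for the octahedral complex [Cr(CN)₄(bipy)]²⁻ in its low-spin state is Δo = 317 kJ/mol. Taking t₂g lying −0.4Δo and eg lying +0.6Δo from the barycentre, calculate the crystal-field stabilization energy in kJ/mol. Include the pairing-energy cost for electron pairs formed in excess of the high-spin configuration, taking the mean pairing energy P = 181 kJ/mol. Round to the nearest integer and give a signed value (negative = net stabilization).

-326

Ligand charges: 4×(-1) from CN⁻ and 1×(+0) from bipy sum to -4; with overall charge -2, Cr is +2.
Group 6 minus oxidation state +2 gives a d⁴ configuration for Cr²⁺.
The d⁴ electrons fill as t₂g⁴ eg⁰.
Orbital CFSE = 4(-0.4) + 0(0.6) = -1.6Δo = -1.6 × 317 = -507 kJ/mol.
Relative to high-spin t₂g³ eg¹ (0 paired), the low-spin configuration has 1 additional pair, contributing +1 × 181 = +181 kJ/mol.
Net CFSE = -507 + 181 = -326 kJ/mol.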